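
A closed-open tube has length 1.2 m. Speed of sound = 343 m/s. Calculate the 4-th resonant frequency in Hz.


Given values:
  Tube type: closed-open, L = 1.2 m, c = 343 m/s, n = 4
Formula: f_n = (2n - 1) * c / (4 * L)
Compute 2n - 1 = 2*4 - 1 = 7
Compute 4 * L = 4 * 1.2 = 4.8
f = 7 * 343 / 4.8
f = 500.21

500.21 Hz


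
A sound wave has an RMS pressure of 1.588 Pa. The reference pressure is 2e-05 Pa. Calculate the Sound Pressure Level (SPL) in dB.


Given values:
  p = 1.588 Pa
  p_ref = 2e-05 Pa
Formula: SPL = 20 * log10(p / p_ref)
Compute ratio: p / p_ref = 1.588 / 2e-05 = 79400
Compute log10: log10(79400) = 4.899821
Multiply: SPL = 20 * 4.899821 = 98.0

98.0 dB


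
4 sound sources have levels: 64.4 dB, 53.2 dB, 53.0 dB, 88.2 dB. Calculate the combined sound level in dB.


Formula: L_total = 10 * log10( sum(10^(Li/10)) )
  Source 1: 10^(64.4/10) = 2754228.7033
  Source 2: 10^(53.2/10) = 208929.6131
  Source 3: 10^(53.0/10) = 199526.2315
  Source 4: 10^(88.2/10) = 660693448.0076
Sum of linear values = 663856132.5555
L_total = 10 * log10(663856132.5555) = 88.22

88.22 dB


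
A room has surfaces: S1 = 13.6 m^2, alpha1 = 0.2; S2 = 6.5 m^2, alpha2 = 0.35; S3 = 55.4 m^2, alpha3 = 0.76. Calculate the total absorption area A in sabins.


Given surfaces:
  Surface 1: 13.6 * 0.2 = 2.72
  Surface 2: 6.5 * 0.35 = 2.275
  Surface 3: 55.4 * 0.76 = 42.104
Formula: A = sum(Si * alpha_i)
A = 2.72 + 2.275 + 42.104
A = 47.1

47.1 sabins


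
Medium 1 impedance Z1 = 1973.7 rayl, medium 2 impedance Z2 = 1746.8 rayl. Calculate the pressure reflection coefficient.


Given values:
  Z1 = 1973.7 rayl, Z2 = 1746.8 rayl
Formula: R = (Z2 - Z1) / (Z2 + Z1)
Numerator: Z2 - Z1 = 1746.8 - 1973.7 = -226.9
Denominator: Z2 + Z1 = 1746.8 + 1973.7 = 3720.5
R = -226.9 / 3720.5 = -0.061

-0.061


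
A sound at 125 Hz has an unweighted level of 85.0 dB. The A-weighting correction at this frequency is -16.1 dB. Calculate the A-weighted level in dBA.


Given values:
  SPL = 85.0 dB
  A-weighting at 125 Hz = -16.1 dB
Formula: L_A = SPL + A_weight
L_A = 85.0 + (-16.1)
L_A = 68.9

68.9 dBA


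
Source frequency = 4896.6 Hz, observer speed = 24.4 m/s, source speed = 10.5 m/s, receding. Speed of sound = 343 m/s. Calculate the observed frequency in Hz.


Given values:
  f_s = 4896.6 Hz, v_o = 24.4 m/s, v_s = 10.5 m/s
  Direction: receding
Formula: f_o = f_s * (c - v_o) / (c + v_s)
Numerator: c - v_o = 343 - 24.4 = 318.6
Denominator: c + v_s = 343 + 10.5 = 353.5
f_o = 4896.6 * 318.6 / 353.5 = 4413.17

4413.17 Hz


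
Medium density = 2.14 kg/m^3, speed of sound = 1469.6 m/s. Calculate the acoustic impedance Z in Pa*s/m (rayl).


Given values:
  rho = 2.14 kg/m^3
  c = 1469.6 m/s
Formula: Z = rho * c
Z = 2.14 * 1469.6
Z = 3144.94

3144.94 rayl


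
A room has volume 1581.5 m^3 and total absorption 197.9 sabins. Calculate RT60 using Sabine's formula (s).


Given values:
  V = 1581.5 m^3
  A = 197.9 sabins
Formula: RT60 = 0.161 * V / A
Numerator: 0.161 * 1581.5 = 254.6215
RT60 = 254.6215 / 197.9 = 1.287

1.287 s


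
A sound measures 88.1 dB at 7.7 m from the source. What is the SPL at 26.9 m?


Given values:
  SPL1 = 88.1 dB, r1 = 7.7 m, r2 = 26.9 m
Formula: SPL2 = SPL1 - 20 * log10(r2 / r1)
Compute ratio: r2 / r1 = 26.9 / 7.7 = 3.4935
Compute log10: log10(3.4935) = 0.543261
Compute drop: 20 * 0.543261 = 10.8652
SPL2 = 88.1 - 10.8652 = 77.23

77.23 dB


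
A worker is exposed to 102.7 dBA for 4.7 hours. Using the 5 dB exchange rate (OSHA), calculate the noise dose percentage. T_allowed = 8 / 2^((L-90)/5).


Given values:
  L = 102.7 dBA, T = 4.7 hours
Formula: T_allowed = 8 / 2^((L - 90) / 5)
Compute exponent: (102.7 - 90) / 5 = 2.54
Compute 2^(2.54) = 5.81589
T_allowed = 8 / 5.81589 = 1.375542 hours
Dose = (T / T_allowed) * 100
Dose = (4.7 / 1.375542) * 100 = 341.68

341.68 %


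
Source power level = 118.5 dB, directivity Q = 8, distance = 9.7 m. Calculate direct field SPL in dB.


Given values:
  Lw = 118.5 dB, Q = 8, r = 9.7 m
Formula: SPL = Lw + 10 * log10(Q / (4 * pi * r^2))
Compute 4 * pi * r^2 = 4 * pi * 9.7^2 = 1182.3698
Compute Q / denom = 8 / 1182.3698 = 0.00676607
Compute 10 * log10(0.00676607) = -21.6966
SPL = 118.5 + (-21.6966) = 96.8

96.8 dB


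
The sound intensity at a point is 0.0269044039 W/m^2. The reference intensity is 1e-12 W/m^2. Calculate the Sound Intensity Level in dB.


Given values:
  I = 0.0269044039 W/m^2
  I_ref = 1e-12 W/m^2
Formula: SIL = 10 * log10(I / I_ref)
Compute ratio: I / I_ref = 26904403900
Compute log10: log10(26904403900) = 10.429823
Multiply: SIL = 10 * 10.429823 = 104.3

104.3 dB


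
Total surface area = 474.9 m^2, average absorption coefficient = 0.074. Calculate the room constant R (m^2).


Given values:
  S = 474.9 m^2, alpha = 0.074
Formula: R = S * alpha / (1 - alpha)
Numerator: 474.9 * 0.074 = 35.1426
Denominator: 1 - 0.074 = 0.926
R = 35.1426 / 0.926 = 37.95

37.95 m^2


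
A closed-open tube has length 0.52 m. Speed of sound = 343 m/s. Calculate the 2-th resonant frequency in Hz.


Given values:
  Tube type: closed-open, L = 0.52 m, c = 343 m/s, n = 2
Formula: f_n = (2n - 1) * c / (4 * L)
Compute 2n - 1 = 2*2 - 1 = 3
Compute 4 * L = 4 * 0.52 = 2.08
f = 3 * 343 / 2.08
f = 494.71

494.71 Hz


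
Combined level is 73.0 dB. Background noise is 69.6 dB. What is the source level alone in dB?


Given values:
  L_total = 73.0 dB, L_bg = 69.6 dB
Formula: L_source = 10 * log10(10^(L_total/10) - 10^(L_bg/10))
Convert to linear:
  10^(73.0/10) = 19952623.1497
  10^(69.6/10) = 9120108.3936
Difference: 19952623.1497 - 9120108.3936 = 10832514.7561
L_source = 10 * log10(10832514.7561) = 70.35

70.35 dB


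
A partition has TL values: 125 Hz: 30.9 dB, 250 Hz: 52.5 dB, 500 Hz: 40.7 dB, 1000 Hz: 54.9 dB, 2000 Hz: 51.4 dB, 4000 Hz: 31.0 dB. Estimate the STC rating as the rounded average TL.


Given TL values at each frequency:
  125 Hz: 30.9 dB
  250 Hz: 52.5 dB
  500 Hz: 40.7 dB
  1000 Hz: 54.9 dB
  2000 Hz: 51.4 dB
  4000 Hz: 31.0 dB
Formula: STC ~ round(average of TL values)
Sum = 30.9 + 52.5 + 40.7 + 54.9 + 51.4 + 31.0 = 261.4
Average = 261.4 / 6 = 43.57
Rounded: 44

44


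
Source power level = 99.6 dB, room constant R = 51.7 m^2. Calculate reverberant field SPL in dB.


Given values:
  Lw = 99.6 dB, R = 51.7 m^2
Formula: SPL = Lw + 10 * log10(4 / R)
Compute 4 / R = 4 / 51.7 = 0.077369
Compute 10 * log10(0.077369) = -11.1143
SPL = 99.6 + (-11.1143) = 88.49

88.49 dB


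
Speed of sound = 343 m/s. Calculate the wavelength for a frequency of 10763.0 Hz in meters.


Given values:
  c = 343 m/s, f = 10763.0 Hz
Formula: lambda = c / f
lambda = 343 / 10763.0
lambda = 0.0319

0.0319 m


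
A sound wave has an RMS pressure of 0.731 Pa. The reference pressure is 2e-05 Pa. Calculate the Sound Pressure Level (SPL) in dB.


Given values:
  p = 0.731 Pa
  p_ref = 2e-05 Pa
Formula: SPL = 20 * log10(p / p_ref)
Compute ratio: p / p_ref = 0.731 / 2e-05 = 36550
Compute log10: log10(36550) = 4.562887
Multiply: SPL = 20 * 4.562887 = 91.26

91.26 dB


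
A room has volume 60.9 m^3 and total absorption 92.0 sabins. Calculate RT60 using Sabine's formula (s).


Given values:
  V = 60.9 m^3
  A = 92.0 sabins
Formula: RT60 = 0.161 * V / A
Numerator: 0.161 * 60.9 = 9.8049
RT60 = 9.8049 / 92.0 = 0.107

0.107 s


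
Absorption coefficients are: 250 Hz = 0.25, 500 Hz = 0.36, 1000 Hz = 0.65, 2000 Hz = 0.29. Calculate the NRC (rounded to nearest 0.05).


Given values:
  a_250 = 0.25, a_500 = 0.36
  a_1000 = 0.65, a_2000 = 0.29
Formula: NRC = (a250 + a500 + a1000 + a2000) / 4
Sum = 0.25 + 0.36 + 0.65 + 0.29 = 1.55
NRC = 1.55 / 4 = 0.3875
Rounded to nearest 0.05: 0.4

0.4


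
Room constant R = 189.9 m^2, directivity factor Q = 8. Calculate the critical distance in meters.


Given values:
  R = 189.9 m^2, Q = 8
Formula: d_c = 0.141 * sqrt(Q * R)
Compute Q * R = 8 * 189.9 = 1519.2
Compute sqrt(1519.2) = 38.9769
d_c = 0.141 * 38.9769 = 5.496

5.496 m


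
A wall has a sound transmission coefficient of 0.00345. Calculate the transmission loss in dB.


Given values:
  tau = 0.00345
Formula: TL = 10 * log10(1 / tau)
Compute 1 / tau = 1 / 0.00345 = 289.8551
Compute log10(289.8551) = 2.462181
TL = 10 * 2.462181 = 24.62

24.62 dB


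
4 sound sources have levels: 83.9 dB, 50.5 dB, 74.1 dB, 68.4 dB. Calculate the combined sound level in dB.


Formula: L_total = 10 * log10( sum(10^(Li/10)) )
  Source 1: 10^(83.9/10) = 245470891.5685
  Source 2: 10^(50.5/10) = 112201.8454
  Source 3: 10^(74.1/10) = 25703957.8277
  Source 4: 10^(68.4/10) = 6918309.7092
Sum of linear values = 278205360.9508
L_total = 10 * log10(278205360.9508) = 84.44

84.44 dB


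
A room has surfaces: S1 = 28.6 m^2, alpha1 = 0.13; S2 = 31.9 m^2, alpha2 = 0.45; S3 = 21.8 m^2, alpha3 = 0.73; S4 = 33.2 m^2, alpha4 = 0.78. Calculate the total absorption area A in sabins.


Given surfaces:
  Surface 1: 28.6 * 0.13 = 3.718
  Surface 2: 31.9 * 0.45 = 14.355
  Surface 3: 21.8 * 0.73 = 15.914
  Surface 4: 33.2 * 0.78 = 25.896
Formula: A = sum(Si * alpha_i)
A = 3.718 + 14.355 + 15.914 + 25.896
A = 59.88

59.88 sabins


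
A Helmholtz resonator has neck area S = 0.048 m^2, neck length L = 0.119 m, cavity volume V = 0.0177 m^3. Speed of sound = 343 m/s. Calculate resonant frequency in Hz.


Given values:
  S = 0.048 m^2, L = 0.119 m, V = 0.0177 m^3, c = 343 m/s
Formula: f = (c / (2*pi)) * sqrt(S / (V * L))
Compute V * L = 0.0177 * 0.119 = 0.0021063
Compute S / (V * L) = 0.048 / 0.0021063 = 22.7888
Compute sqrt(22.7888) = 4.773762
Compute c / (2*pi) = 343 / 6.283185 = 54.590148
f = 54.590148 * 4.773762 = 260.6

260.6 Hz


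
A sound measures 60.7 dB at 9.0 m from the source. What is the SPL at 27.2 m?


Given values:
  SPL1 = 60.7 dB, r1 = 9.0 m, r2 = 27.2 m
Formula: SPL2 = SPL1 - 20 * log10(r2 / r1)
Compute ratio: r2 / r1 = 27.2 / 9.0 = 3.0222
Compute log10: log10(3.0222) = 0.480323
Compute drop: 20 * 0.480323 = 9.6065
SPL2 = 60.7 - 9.6065 = 51.09

51.09 dB


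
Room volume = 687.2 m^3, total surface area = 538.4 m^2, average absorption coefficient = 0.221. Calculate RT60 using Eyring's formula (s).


Given values:
  V = 687.2 m^3, S = 538.4 m^2, alpha = 0.221
Formula: RT60 = 0.161 * V / (-S * ln(1 - alpha))
Compute ln(1 - 0.221) = ln(0.779) = -0.249744
Denominator: -538.4 * -0.249744 = 134.4622
Numerator: 0.161 * 687.2 = 110.6392
RT60 = 110.6392 / 134.4622 = 0.823

0.823 s


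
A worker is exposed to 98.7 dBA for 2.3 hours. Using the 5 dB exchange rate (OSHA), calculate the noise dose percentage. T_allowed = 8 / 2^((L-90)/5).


Given values:
  L = 98.7 dBA, T = 2.3 hours
Formula: T_allowed = 8 / 2^((L - 90) / 5)
Compute exponent: (98.7 - 90) / 5 = 1.74
Compute 2^(1.74) = 3.340352
T_allowed = 8 / 3.340352 = 2.394957 hours
Dose = (T / T_allowed) * 100
Dose = (2.3 / 2.394957) * 100 = 96.04

96.04 %


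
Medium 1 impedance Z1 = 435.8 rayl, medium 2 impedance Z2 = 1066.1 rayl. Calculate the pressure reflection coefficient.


Given values:
  Z1 = 435.8 rayl, Z2 = 1066.1 rayl
Formula: R = (Z2 - Z1) / (Z2 + Z1)
Numerator: Z2 - Z1 = 1066.1 - 435.8 = 630.3
Denominator: Z2 + Z1 = 1066.1 + 435.8 = 1501.9
R = 630.3 / 1501.9 = 0.4197

0.4197


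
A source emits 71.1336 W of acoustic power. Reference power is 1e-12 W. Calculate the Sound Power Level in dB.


Given values:
  W = 71.1336 W
  W_ref = 1e-12 W
Formula: SWL = 10 * log10(W / W_ref)
Compute ratio: W / W_ref = 71133600000000
Compute log10: log10(71133600000000) = 13.852075
Multiply: SWL = 10 * 13.852075 = 138.52

138.52 dB


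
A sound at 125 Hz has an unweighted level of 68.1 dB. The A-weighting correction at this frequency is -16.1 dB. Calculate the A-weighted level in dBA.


Given values:
  SPL = 68.1 dB
  A-weighting at 125 Hz = -16.1 dB
Formula: L_A = SPL + A_weight
L_A = 68.1 + (-16.1)
L_A = 52.0

52.0 dBA


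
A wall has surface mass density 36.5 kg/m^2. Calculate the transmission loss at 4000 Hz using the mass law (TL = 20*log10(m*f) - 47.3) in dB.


Given values:
  m = 36.5 kg/m^2, f = 4000 Hz
Formula: TL = 20 * log10(m * f) - 47.3
Compute m * f = 36.5 * 4000 = 146000.0
Compute log10(146000.0) = 5.164353
Compute 20 * 5.164353 = 103.2871
TL = 103.2871 - 47.3 = 55.99

55.99 dB


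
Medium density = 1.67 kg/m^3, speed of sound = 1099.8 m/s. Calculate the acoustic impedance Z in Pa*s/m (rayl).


Given values:
  rho = 1.67 kg/m^3
  c = 1099.8 m/s
Formula: Z = rho * c
Z = 1.67 * 1099.8
Z = 1836.67

1836.67 rayl


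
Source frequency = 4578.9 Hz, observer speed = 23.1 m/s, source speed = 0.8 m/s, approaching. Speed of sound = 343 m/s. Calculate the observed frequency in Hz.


Given values:
  f_s = 4578.9 Hz, v_o = 23.1 m/s, v_s = 0.8 m/s
  Direction: approaching
Formula: f_o = f_s * (c + v_o) / (c - v_s)
Numerator: c + v_o = 343 + 23.1 = 366.1
Denominator: c - v_s = 343 - 0.8 = 342.2
f_o = 4578.9 * 366.1 / 342.2 = 4898.7

4898.7 Hz


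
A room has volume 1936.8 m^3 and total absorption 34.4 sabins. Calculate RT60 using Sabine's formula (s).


Given values:
  V = 1936.8 m^3
  A = 34.4 sabins
Formula: RT60 = 0.161 * V / A
Numerator: 0.161 * 1936.8 = 311.8248
RT60 = 311.8248 / 34.4 = 9.065

9.065 s


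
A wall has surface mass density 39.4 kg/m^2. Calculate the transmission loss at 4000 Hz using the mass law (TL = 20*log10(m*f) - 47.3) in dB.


Given values:
  m = 39.4 kg/m^2, f = 4000 Hz
Formula: TL = 20 * log10(m * f) - 47.3
Compute m * f = 39.4 * 4000 = 157600.0
Compute log10(157600.0) = 5.197556
Compute 20 * 5.197556 = 103.9511
TL = 103.9511 - 47.3 = 56.65

56.65 dB


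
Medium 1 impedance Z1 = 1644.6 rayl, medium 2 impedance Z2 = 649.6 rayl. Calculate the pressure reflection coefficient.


Given values:
  Z1 = 1644.6 rayl, Z2 = 649.6 rayl
Formula: R = (Z2 - Z1) / (Z2 + Z1)
Numerator: Z2 - Z1 = 649.6 - 1644.6 = -995.0
Denominator: Z2 + Z1 = 649.6 + 1644.6 = 2294.2
R = -995.0 / 2294.2 = -0.4337

-0.4337


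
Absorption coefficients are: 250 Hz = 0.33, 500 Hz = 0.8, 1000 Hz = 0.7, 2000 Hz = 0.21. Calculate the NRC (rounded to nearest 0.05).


Given values:
  a_250 = 0.33, a_500 = 0.8
  a_1000 = 0.7, a_2000 = 0.21
Formula: NRC = (a250 + a500 + a1000 + a2000) / 4
Sum = 0.33 + 0.8 + 0.7 + 0.21 = 2.04
NRC = 2.04 / 4 = 0.51
Rounded to nearest 0.05: 0.5

0.5


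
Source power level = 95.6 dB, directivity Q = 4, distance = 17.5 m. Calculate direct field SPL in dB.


Given values:
  Lw = 95.6 dB, Q = 4, r = 17.5 m
Formula: SPL = Lw + 10 * log10(Q / (4 * pi * r^2))
Compute 4 * pi * r^2 = 4 * pi * 17.5^2 = 3848.451
Compute Q / denom = 4 / 3848.451 = 0.00103938
Compute 10 * log10(0.00103938) = -29.8323
SPL = 95.6 + (-29.8323) = 65.77

65.77 dB


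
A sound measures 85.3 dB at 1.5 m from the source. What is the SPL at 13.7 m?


Given values:
  SPL1 = 85.3 dB, r1 = 1.5 m, r2 = 13.7 m
Formula: SPL2 = SPL1 - 20 * log10(r2 / r1)
Compute ratio: r2 / r1 = 13.7 / 1.5 = 9.1333
Compute log10: log10(9.1333) = 0.960628
Compute drop: 20 * 0.960628 = 19.2126
SPL2 = 85.3 - 19.2126 = 66.09

66.09 dB


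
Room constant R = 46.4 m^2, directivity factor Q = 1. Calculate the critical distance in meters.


Given values:
  R = 46.4 m^2, Q = 1
Formula: d_c = 0.141 * sqrt(Q * R)
Compute Q * R = 1 * 46.4 = 46.4
Compute sqrt(46.4) = 6.8118
d_c = 0.141 * 6.8118 = 0.96

0.96 m


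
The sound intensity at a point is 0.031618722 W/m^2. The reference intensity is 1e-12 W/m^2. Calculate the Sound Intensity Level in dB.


Given values:
  I = 0.031618722 W/m^2
  I_ref = 1e-12 W/m^2
Formula: SIL = 10 * log10(I / I_ref)
Compute ratio: I / I_ref = 31618722000
Compute log10: log10(31618722000) = 10.499944
Multiply: SIL = 10 * 10.499944 = 105.0

105.0 dB


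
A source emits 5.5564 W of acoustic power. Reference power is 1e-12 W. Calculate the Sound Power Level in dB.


Given values:
  W = 5.5564 W
  W_ref = 1e-12 W
Formula: SWL = 10 * log10(W / W_ref)
Compute ratio: W / W_ref = 5556400000000
Compute log10: log10(5556400000000) = 12.744794
Multiply: SWL = 10 * 12.744794 = 127.45

127.45 dB


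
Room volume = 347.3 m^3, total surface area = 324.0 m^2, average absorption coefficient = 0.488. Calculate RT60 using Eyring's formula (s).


Given values:
  V = 347.3 m^3, S = 324.0 m^2, alpha = 0.488
Formula: RT60 = 0.161 * V / (-S * ln(1 - alpha))
Compute ln(1 - 0.488) = ln(0.512) = -0.669431
Denominator: -324.0 * -0.669431 = 216.8956
Numerator: 0.161 * 347.3 = 55.9153
RT60 = 55.9153 / 216.8956 = 0.258

0.258 s


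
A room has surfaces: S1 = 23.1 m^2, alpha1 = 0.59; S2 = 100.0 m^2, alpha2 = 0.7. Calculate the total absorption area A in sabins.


Given surfaces:
  Surface 1: 23.1 * 0.59 = 13.629
  Surface 2: 100.0 * 0.7 = 70.0
Formula: A = sum(Si * alpha_i)
A = 13.629 + 70.0
A = 83.63

83.63 sabins


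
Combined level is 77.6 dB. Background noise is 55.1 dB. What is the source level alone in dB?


Given values:
  L_total = 77.6 dB, L_bg = 55.1 dB
Formula: L_source = 10 * log10(10^(L_total/10) - 10^(L_bg/10))
Convert to linear:
  10^(77.6/10) = 57543993.7337
  10^(55.1/10) = 323593.6569
Difference: 57543993.7337 - 323593.6569 = 57220400.0768
L_source = 10 * log10(57220400.0768) = 77.58

77.58 dB


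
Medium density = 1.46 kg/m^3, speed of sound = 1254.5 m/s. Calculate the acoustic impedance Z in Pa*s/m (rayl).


Given values:
  rho = 1.46 kg/m^3
  c = 1254.5 m/s
Formula: Z = rho * c
Z = 1.46 * 1254.5
Z = 1831.57

1831.57 rayl


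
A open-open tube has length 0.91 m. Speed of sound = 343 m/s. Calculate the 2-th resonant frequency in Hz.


Given values:
  Tube type: open-open, L = 0.91 m, c = 343 m/s, n = 2
Formula: f_n = n * c / (2 * L)
Compute 2 * L = 2 * 0.91 = 1.82
f = 2 * 343 / 1.82
f = 376.92

376.92 Hz


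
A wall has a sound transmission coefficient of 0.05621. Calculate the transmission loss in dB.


Given values:
  tau = 0.05621
Formula: TL = 10 * log10(1 / tau)
Compute 1 / tau = 1 / 0.05621 = 17.7904
Compute log10(17.7904) = 1.250186
TL = 10 * 1.250186 = 12.5

12.5 dB


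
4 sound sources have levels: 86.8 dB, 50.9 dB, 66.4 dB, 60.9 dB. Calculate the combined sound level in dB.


Formula: L_total = 10 * log10( sum(10^(Li/10)) )
  Source 1: 10^(86.8/10) = 478630092.3226
  Source 2: 10^(50.9/10) = 123026.8771
  Source 3: 10^(66.4/10) = 4365158.3224
  Source 4: 10^(60.9/10) = 1230268.7708
Sum of linear values = 484348546.2929
L_total = 10 * log10(484348546.2929) = 86.85

86.85 dB


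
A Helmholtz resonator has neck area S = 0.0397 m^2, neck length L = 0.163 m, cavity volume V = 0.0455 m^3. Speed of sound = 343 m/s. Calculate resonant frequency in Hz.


Given values:
  S = 0.0397 m^2, L = 0.163 m, V = 0.0455 m^3, c = 343 m/s
Formula: f = (c / (2*pi)) * sqrt(S / (V * L))
Compute V * L = 0.0455 * 0.163 = 0.0074165
Compute S / (V * L) = 0.0397 / 0.0074165 = 5.3529
Compute sqrt(5.3529) = 2.313634
Compute c / (2*pi) = 343 / 6.283185 = 54.590148
f = 54.590148 * 2.313634 = 126.3

126.3 Hz


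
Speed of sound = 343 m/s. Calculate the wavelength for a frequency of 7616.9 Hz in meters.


Given values:
  c = 343 m/s, f = 7616.9 Hz
Formula: lambda = c / f
lambda = 343 / 7616.9
lambda = 0.045

0.045 m


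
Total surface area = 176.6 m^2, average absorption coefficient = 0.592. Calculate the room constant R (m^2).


Given values:
  S = 176.6 m^2, alpha = 0.592
Formula: R = S * alpha / (1 - alpha)
Numerator: 176.6 * 0.592 = 104.5472
Denominator: 1 - 0.592 = 0.408
R = 104.5472 / 0.408 = 256.24

256.24 m^2


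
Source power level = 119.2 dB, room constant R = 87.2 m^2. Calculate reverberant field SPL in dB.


Given values:
  Lw = 119.2 dB, R = 87.2 m^2
Formula: SPL = Lw + 10 * log10(4 / R)
Compute 4 / R = 4 / 87.2 = 0.045872
Compute 10 * log10(0.045872) = -13.3845
SPL = 119.2 + (-13.3845) = 105.82

105.82 dB


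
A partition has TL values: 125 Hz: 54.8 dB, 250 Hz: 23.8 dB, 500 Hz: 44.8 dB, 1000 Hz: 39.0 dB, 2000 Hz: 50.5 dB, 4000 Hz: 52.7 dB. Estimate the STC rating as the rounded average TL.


Given TL values at each frequency:
  125 Hz: 54.8 dB
  250 Hz: 23.8 dB
  500 Hz: 44.8 dB
  1000 Hz: 39.0 dB
  2000 Hz: 50.5 dB
  4000 Hz: 52.7 dB
Formula: STC ~ round(average of TL values)
Sum = 54.8 + 23.8 + 44.8 + 39.0 + 50.5 + 52.7 = 265.6
Average = 265.6 / 6 = 44.27
Rounded: 44

44


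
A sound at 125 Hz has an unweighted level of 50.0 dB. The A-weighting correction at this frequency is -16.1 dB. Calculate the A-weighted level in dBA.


Given values:
  SPL = 50.0 dB
  A-weighting at 125 Hz = -16.1 dB
Formula: L_A = SPL + A_weight
L_A = 50.0 + (-16.1)
L_A = 33.9

33.9 dBA


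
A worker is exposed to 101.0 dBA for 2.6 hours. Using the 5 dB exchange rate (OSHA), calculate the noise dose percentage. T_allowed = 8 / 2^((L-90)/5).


Given values:
  L = 101.0 dBA, T = 2.6 hours
Formula: T_allowed = 8 / 2^((L - 90) / 5)
Compute exponent: (101.0 - 90) / 5 = 2.2
Compute 2^(2.2) = 4.594793
T_allowed = 8 / 4.594793 = 1.741101 hours
Dose = (T / T_allowed) * 100
Dose = (2.6 / 1.741101) * 100 = 149.33

149.33 %


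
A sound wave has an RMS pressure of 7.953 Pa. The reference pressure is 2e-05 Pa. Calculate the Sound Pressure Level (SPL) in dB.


Given values:
  p = 7.953 Pa
  p_ref = 2e-05 Pa
Formula: SPL = 20 * log10(p / p_ref)
Compute ratio: p / p_ref = 7.953 / 2e-05 = 397650
Compute log10: log10(397650) = 5.599501
Multiply: SPL = 20 * 5.599501 = 111.99

111.99 dB


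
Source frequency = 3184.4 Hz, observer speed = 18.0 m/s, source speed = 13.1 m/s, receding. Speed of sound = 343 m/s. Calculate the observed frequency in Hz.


Given values:
  f_s = 3184.4 Hz, v_o = 18.0 m/s, v_s = 13.1 m/s
  Direction: receding
Formula: f_o = f_s * (c - v_o) / (c + v_s)
Numerator: c - v_o = 343 - 18.0 = 325.0
Denominator: c + v_s = 343 + 13.1 = 356.1
f_o = 3184.4 * 325.0 / 356.1 = 2906.29

2906.29 Hz


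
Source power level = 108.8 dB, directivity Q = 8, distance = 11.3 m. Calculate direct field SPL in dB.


Given values:
  Lw = 108.8 dB, Q = 8, r = 11.3 m
Formula: SPL = Lw + 10 * log10(Q / (4 * pi * r^2))
Compute 4 * pi * r^2 = 4 * pi * 11.3^2 = 1604.5999
Compute Q / denom = 8 / 1604.5999 = 0.00498567
Compute 10 * log10(0.00498567) = -23.0228
SPL = 108.8 + (-23.0228) = 85.78

85.78 dB


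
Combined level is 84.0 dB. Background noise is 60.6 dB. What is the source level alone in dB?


Given values:
  L_total = 84.0 dB, L_bg = 60.6 dB
Formula: L_source = 10 * log10(10^(L_total/10) - 10^(L_bg/10))
Convert to linear:
  10^(84.0/10) = 251188643.151
  10^(60.6/10) = 1148153.6215
Difference: 251188643.151 - 1148153.6215 = 250040489.5295
L_source = 10 * log10(250040489.5295) = 83.98

83.98 dB


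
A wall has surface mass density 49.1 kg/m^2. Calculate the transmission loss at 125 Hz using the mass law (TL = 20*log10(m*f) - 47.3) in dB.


Given values:
  m = 49.1 kg/m^2, f = 125 Hz
Formula: TL = 20 * log10(m * f) - 47.3
Compute m * f = 49.1 * 125 = 6137.5
Compute log10(6137.5) = 3.787992
Compute 20 * 3.787992 = 75.7598
TL = 75.7598 - 47.3 = 28.46

28.46 dB


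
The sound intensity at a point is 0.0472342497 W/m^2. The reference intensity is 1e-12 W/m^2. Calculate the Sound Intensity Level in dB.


Given values:
  I = 0.0472342497 W/m^2
  I_ref = 1e-12 W/m^2
Formula: SIL = 10 * log10(I / I_ref)
Compute ratio: I / I_ref = 47234249700
Compute log10: log10(47234249700) = 10.674257
Multiply: SIL = 10 * 10.674257 = 106.74

106.74 dB


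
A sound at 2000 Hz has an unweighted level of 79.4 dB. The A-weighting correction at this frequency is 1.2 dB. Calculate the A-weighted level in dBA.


Given values:
  SPL = 79.4 dB
  A-weighting at 2000 Hz = 1.2 dB
Formula: L_A = SPL + A_weight
L_A = 79.4 + (1.2)
L_A = 80.6

80.6 dBA


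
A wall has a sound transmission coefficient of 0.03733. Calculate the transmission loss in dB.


Given values:
  tau = 0.03733
Formula: TL = 10 * log10(1 / tau)
Compute 1 / tau = 1 / 0.03733 = 26.7881
Compute log10(26.7881) = 1.427942
TL = 10 * 1.427942 = 14.28

14.28 dB


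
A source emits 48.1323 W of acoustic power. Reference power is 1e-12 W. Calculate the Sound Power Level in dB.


Given values:
  W = 48.1323 W
  W_ref = 1e-12 W
Formula: SWL = 10 * log10(W / W_ref)
Compute ratio: W / W_ref = 48132300000000
Compute log10: log10(48132300000000) = 13.682437
Multiply: SWL = 10 * 13.682437 = 136.82

136.82 dB


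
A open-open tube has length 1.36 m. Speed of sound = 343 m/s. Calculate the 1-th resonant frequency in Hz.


Given values:
  Tube type: open-open, L = 1.36 m, c = 343 m/s, n = 1
Formula: f_n = n * c / (2 * L)
Compute 2 * L = 2 * 1.36 = 2.72
f = 1 * 343 / 2.72
f = 126.1

126.1 Hz


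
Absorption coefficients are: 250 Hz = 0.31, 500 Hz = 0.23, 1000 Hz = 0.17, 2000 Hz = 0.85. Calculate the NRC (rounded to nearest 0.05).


Given values:
  a_250 = 0.31, a_500 = 0.23
  a_1000 = 0.17, a_2000 = 0.85
Formula: NRC = (a250 + a500 + a1000 + a2000) / 4
Sum = 0.31 + 0.23 + 0.17 + 0.85 = 1.56
NRC = 1.56 / 4 = 0.39
Rounded to nearest 0.05: 0.4

0.4


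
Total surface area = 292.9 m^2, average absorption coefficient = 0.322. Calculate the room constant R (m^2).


Given values:
  S = 292.9 m^2, alpha = 0.322
Formula: R = S * alpha / (1 - alpha)
Numerator: 292.9 * 0.322 = 94.3138
Denominator: 1 - 0.322 = 0.678
R = 94.3138 / 0.678 = 139.11

139.11 m^2


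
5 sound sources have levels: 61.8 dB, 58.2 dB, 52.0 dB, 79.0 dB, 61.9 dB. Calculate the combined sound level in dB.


Formula: L_total = 10 * log10( sum(10^(Li/10)) )
  Source 1: 10^(61.8/10) = 1513561.2484
  Source 2: 10^(58.2/10) = 660693.448
  Source 3: 10^(52.0/10) = 158489.3192
  Source 4: 10^(79.0/10) = 79432823.4724
  Source 5: 10^(61.9/10) = 1548816.6189
Sum of linear values = 83314384.1069
L_total = 10 * log10(83314384.1069) = 79.21

79.21 dB


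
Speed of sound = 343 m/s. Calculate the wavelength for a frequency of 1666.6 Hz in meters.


Given values:
  c = 343 m/s, f = 1666.6 Hz
Formula: lambda = c / f
lambda = 343 / 1666.6
lambda = 0.2058

0.2058 m


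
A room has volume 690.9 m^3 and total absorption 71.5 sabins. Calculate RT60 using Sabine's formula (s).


Given values:
  V = 690.9 m^3
  A = 71.5 sabins
Formula: RT60 = 0.161 * V / A
Numerator: 0.161 * 690.9 = 111.2349
RT60 = 111.2349 / 71.5 = 1.556

1.556 s


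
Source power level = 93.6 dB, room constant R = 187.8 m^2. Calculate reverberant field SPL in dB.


Given values:
  Lw = 93.6 dB, R = 187.8 m^2
Formula: SPL = Lw + 10 * log10(4 / R)
Compute 4 / R = 4 / 187.8 = 0.021299
Compute 10 * log10(0.021299) = -16.7164
SPL = 93.6 + (-16.7164) = 76.88

76.88 dB


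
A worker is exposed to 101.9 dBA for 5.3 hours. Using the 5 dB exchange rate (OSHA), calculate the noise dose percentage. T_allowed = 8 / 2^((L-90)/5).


Given values:
  L = 101.9 dBA, T = 5.3 hours
Formula: T_allowed = 8 / 2^((L - 90) / 5)
Compute exponent: (101.9 - 90) / 5 = 2.38
Compute 2^(2.38) = 5.205367
T_allowed = 8 / 5.205367 = 1.536875 hours
Dose = (T / T_allowed) * 100
Dose = (5.3 / 1.536875) * 100 = 344.86

344.86 %


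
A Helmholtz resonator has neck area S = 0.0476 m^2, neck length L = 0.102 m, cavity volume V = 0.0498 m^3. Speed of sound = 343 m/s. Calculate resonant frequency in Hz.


Given values:
  S = 0.0476 m^2, L = 0.102 m, V = 0.0498 m^3, c = 343 m/s
Formula: f = (c / (2*pi)) * sqrt(S / (V * L))
Compute V * L = 0.0498 * 0.102 = 0.0050796
Compute S / (V * L) = 0.0476 / 0.0050796 = 9.3708
Compute sqrt(9.3708) = 3.061176
Compute c / (2*pi) = 343 / 6.283185 = 54.590148
f = 54.590148 * 3.061176 = 167.11

167.11 Hz


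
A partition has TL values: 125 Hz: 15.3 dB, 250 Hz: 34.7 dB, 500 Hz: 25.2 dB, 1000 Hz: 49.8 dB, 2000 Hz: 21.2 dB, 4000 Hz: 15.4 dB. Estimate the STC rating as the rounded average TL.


Given TL values at each frequency:
  125 Hz: 15.3 dB
  250 Hz: 34.7 dB
  500 Hz: 25.2 dB
  1000 Hz: 49.8 dB
  2000 Hz: 21.2 dB
  4000 Hz: 15.4 dB
Formula: STC ~ round(average of TL values)
Sum = 15.3 + 34.7 + 25.2 + 49.8 + 21.2 + 15.4 = 161.6
Average = 161.6 / 6 = 26.93
Rounded: 27

27


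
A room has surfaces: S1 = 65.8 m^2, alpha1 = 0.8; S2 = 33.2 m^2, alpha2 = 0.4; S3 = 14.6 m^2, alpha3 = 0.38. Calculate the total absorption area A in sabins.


Given surfaces:
  Surface 1: 65.8 * 0.8 = 52.64
  Surface 2: 33.2 * 0.4 = 13.28
  Surface 3: 14.6 * 0.38 = 5.548
Formula: A = sum(Si * alpha_i)
A = 52.64 + 13.28 + 5.548
A = 71.47

71.47 sabins


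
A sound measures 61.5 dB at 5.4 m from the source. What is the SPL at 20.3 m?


Given values:
  SPL1 = 61.5 dB, r1 = 5.4 m, r2 = 20.3 m
Formula: SPL2 = SPL1 - 20 * log10(r2 / r1)
Compute ratio: r2 / r1 = 20.3 / 5.4 = 3.7593
Compute log10: log10(3.7593) = 0.575107
Compute drop: 20 * 0.575107 = 11.5021
SPL2 = 61.5 - 11.5021 = 50.0

50.0 dB


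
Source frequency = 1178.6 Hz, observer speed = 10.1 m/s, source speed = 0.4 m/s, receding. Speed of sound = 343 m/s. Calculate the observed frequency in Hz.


Given values:
  f_s = 1178.6 Hz, v_o = 10.1 m/s, v_s = 0.4 m/s
  Direction: receding
Formula: f_o = f_s * (c - v_o) / (c + v_s)
Numerator: c - v_o = 343 - 10.1 = 332.9
Denominator: c + v_s = 343 + 0.4 = 343.4
f_o = 1178.6 * 332.9 / 343.4 = 1142.56

1142.56 Hz


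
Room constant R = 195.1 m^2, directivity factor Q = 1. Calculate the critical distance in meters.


Given values:
  R = 195.1 m^2, Q = 1
Formula: d_c = 0.141 * sqrt(Q * R)
Compute Q * R = 1 * 195.1 = 195.1
Compute sqrt(195.1) = 13.9678
d_c = 0.141 * 13.9678 = 1.969

1.969 m


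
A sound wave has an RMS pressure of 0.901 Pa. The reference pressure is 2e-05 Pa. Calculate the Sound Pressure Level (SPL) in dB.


Given values:
  p = 0.901 Pa
  p_ref = 2e-05 Pa
Formula: SPL = 20 * log10(p / p_ref)
Compute ratio: p / p_ref = 0.901 / 2e-05 = 45050
Compute log10: log10(45050) = 4.653695
Multiply: SPL = 20 * 4.653695 = 93.07

93.07 dB


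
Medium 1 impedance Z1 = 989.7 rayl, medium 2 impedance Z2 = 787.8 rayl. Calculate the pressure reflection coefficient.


Given values:
  Z1 = 989.7 rayl, Z2 = 787.8 rayl
Formula: R = (Z2 - Z1) / (Z2 + Z1)
Numerator: Z2 - Z1 = 787.8 - 989.7 = -201.9
Denominator: Z2 + Z1 = 787.8 + 989.7 = 1777.5
R = -201.9 / 1777.5 = -0.1136

-0.1136


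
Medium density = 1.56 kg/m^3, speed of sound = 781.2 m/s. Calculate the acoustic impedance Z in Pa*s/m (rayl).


Given values:
  rho = 1.56 kg/m^3
  c = 781.2 m/s
Formula: Z = rho * c
Z = 1.56 * 781.2
Z = 1218.67

1218.67 rayl


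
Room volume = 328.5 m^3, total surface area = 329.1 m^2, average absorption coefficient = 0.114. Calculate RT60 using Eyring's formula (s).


Given values:
  V = 328.5 m^3, S = 329.1 m^2, alpha = 0.114
Formula: RT60 = 0.161 * V / (-S * ln(1 - alpha))
Compute ln(1 - 0.114) = ln(0.886) = -0.121038
Denominator: -329.1 * -0.121038 = 39.8336
Numerator: 0.161 * 328.5 = 52.8885
RT60 = 52.8885 / 39.8336 = 1.328

1.328 s


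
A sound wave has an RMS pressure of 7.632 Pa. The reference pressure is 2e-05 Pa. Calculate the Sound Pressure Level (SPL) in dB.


Given values:
  p = 7.632 Pa
  p_ref = 2e-05 Pa
Formula: SPL = 20 * log10(p / p_ref)
Compute ratio: p / p_ref = 7.632 / 2e-05 = 381600
Compute log10: log10(381600) = 5.581608
Multiply: SPL = 20 * 5.581608 = 111.63

111.63 dB


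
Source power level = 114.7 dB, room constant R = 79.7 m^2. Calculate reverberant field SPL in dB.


Given values:
  Lw = 114.7 dB, R = 79.7 m^2
Formula: SPL = Lw + 10 * log10(4 / R)
Compute 4 / R = 4 / 79.7 = 0.050188
Compute 10 * log10(0.050188) = -12.994
SPL = 114.7 + (-12.994) = 101.71

101.71 dB


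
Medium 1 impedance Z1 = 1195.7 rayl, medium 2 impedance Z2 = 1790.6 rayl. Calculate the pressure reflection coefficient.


Given values:
  Z1 = 1195.7 rayl, Z2 = 1790.6 rayl
Formula: R = (Z2 - Z1) / (Z2 + Z1)
Numerator: Z2 - Z1 = 1790.6 - 1195.7 = 594.9
Denominator: Z2 + Z1 = 1790.6 + 1195.7 = 2986.3
R = 594.9 / 2986.3 = 0.1992

0.1992


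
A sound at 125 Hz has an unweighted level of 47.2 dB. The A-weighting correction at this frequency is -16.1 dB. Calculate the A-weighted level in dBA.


Given values:
  SPL = 47.2 dB
  A-weighting at 125 Hz = -16.1 dB
Formula: L_A = SPL + A_weight
L_A = 47.2 + (-16.1)
L_A = 31.1

31.1 dBA


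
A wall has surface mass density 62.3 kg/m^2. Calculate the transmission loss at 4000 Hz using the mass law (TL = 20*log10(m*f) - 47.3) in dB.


Given values:
  m = 62.3 kg/m^2, f = 4000 Hz
Formula: TL = 20 * log10(m * f) - 47.3
Compute m * f = 62.3 * 4000 = 249200.0
Compute log10(249200.0) = 5.396548
Compute 20 * 5.396548 = 107.931
TL = 107.931 - 47.3 = 60.63

60.63 dB


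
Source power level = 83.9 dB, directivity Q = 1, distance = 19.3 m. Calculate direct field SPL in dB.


Given values:
  Lw = 83.9 dB, Q = 1, r = 19.3 m
Formula: SPL = Lw + 10 * log10(Q / (4 * pi * r^2))
Compute 4 * pi * r^2 = 4 * pi * 19.3^2 = 4680.8474
Compute Q / denom = 1 / 4680.8474 = 0.00021364
Compute 10 * log10(0.00021364) = -36.7032
SPL = 83.9 + (-36.7032) = 47.2

47.2 dB


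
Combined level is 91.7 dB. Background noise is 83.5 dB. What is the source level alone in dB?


Given values:
  L_total = 91.7 dB, L_bg = 83.5 dB
Formula: L_source = 10 * log10(10^(L_total/10) - 10^(L_bg/10))
Convert to linear:
  10^(91.7/10) = 1479108388.1682
  10^(83.5/10) = 223872113.8568
Difference: 1479108388.1682 - 223872113.8568 = 1255236274.3114
L_source = 10 * log10(1255236274.3114) = 90.99

90.99 dB


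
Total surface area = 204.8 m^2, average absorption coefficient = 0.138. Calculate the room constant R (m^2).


Given values:
  S = 204.8 m^2, alpha = 0.138
Formula: R = S * alpha / (1 - alpha)
Numerator: 204.8 * 0.138 = 28.2624
Denominator: 1 - 0.138 = 0.862
R = 28.2624 / 0.862 = 32.79

32.79 m^2


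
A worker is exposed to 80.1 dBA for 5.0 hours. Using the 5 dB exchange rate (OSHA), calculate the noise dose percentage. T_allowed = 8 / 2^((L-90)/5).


Given values:
  L = 80.1 dBA, T = 5.0 hours
Formula: T_allowed = 8 / 2^((L - 90) / 5)
Compute exponent: (80.1 - 90) / 5 = -1.98
Compute 2^(-1.98) = 0.25349
T_allowed = 8 / 0.25349 = 31.55943 hours
Dose = (T / T_allowed) * 100
Dose = (5.0 / 31.55943) * 100 = 15.84

15.84 %


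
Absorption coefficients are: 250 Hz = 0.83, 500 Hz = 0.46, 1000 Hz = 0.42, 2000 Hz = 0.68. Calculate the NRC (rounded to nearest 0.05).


Given values:
  a_250 = 0.83, a_500 = 0.46
  a_1000 = 0.42, a_2000 = 0.68
Formula: NRC = (a250 + a500 + a1000 + a2000) / 4
Sum = 0.83 + 0.46 + 0.42 + 0.68 = 2.39
NRC = 2.39 / 4 = 0.5975
Rounded to nearest 0.05: 0.6

0.6


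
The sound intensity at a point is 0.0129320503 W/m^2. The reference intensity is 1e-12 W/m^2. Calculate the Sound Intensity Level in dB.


Given values:
  I = 0.0129320503 W/m^2
  I_ref = 1e-12 W/m^2
Formula: SIL = 10 * log10(I / I_ref)
Compute ratio: I / I_ref = 12932050300
Compute log10: log10(12932050300) = 10.111667
Multiply: SIL = 10 * 10.111667 = 101.12

101.12 dB


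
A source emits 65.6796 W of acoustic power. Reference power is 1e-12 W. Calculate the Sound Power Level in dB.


Given values:
  W = 65.6796 W
  W_ref = 1e-12 W
Formula: SWL = 10 * log10(W / W_ref)
Compute ratio: W / W_ref = 65679600000000
Compute log10: log10(65679600000000) = 13.81743
Multiply: SWL = 10 * 13.81743 = 138.17

138.17 dB


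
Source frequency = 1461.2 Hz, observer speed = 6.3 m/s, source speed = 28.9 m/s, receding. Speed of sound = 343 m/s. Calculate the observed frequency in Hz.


Given values:
  f_s = 1461.2 Hz, v_o = 6.3 m/s, v_s = 28.9 m/s
  Direction: receding
Formula: f_o = f_s * (c - v_o) / (c + v_s)
Numerator: c - v_o = 343 - 6.3 = 336.7
Denominator: c + v_s = 343 + 28.9 = 371.9
f_o = 1461.2 * 336.7 / 371.9 = 1322.9

1322.9 Hz


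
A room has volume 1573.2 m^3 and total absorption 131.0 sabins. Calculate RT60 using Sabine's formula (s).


Given values:
  V = 1573.2 m^3
  A = 131.0 sabins
Formula: RT60 = 0.161 * V / A
Numerator: 0.161 * 1573.2 = 253.2852
RT60 = 253.2852 / 131.0 = 1.933

1.933 s


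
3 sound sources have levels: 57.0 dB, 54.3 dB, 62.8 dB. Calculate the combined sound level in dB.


Formula: L_total = 10 * log10( sum(10^(Li/10)) )
  Source 1: 10^(57.0/10) = 501187.2336
  Source 2: 10^(54.3/10) = 269153.4804
  Source 3: 10^(62.8/10) = 1905460.718
Sum of linear values = 2675801.432
L_total = 10 * log10(2675801.432) = 64.27

64.27 dB


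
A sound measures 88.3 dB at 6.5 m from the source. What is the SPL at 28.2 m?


Given values:
  SPL1 = 88.3 dB, r1 = 6.5 m, r2 = 28.2 m
Formula: SPL2 = SPL1 - 20 * log10(r2 / r1)
Compute ratio: r2 / r1 = 28.2 / 6.5 = 4.3385
Compute log10: log10(4.3385) = 0.63734
Compute drop: 20 * 0.63734 = 12.7468
SPL2 = 88.3 - 12.7468 = 75.55

75.55 dB


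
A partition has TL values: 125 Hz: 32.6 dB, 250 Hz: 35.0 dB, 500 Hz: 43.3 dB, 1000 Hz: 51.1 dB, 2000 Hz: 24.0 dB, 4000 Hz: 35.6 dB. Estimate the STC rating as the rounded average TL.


Given TL values at each frequency:
  125 Hz: 32.6 dB
  250 Hz: 35.0 dB
  500 Hz: 43.3 dB
  1000 Hz: 51.1 dB
  2000 Hz: 24.0 dB
  4000 Hz: 35.6 dB
Formula: STC ~ round(average of TL values)
Sum = 32.6 + 35.0 + 43.3 + 51.1 + 24.0 + 35.6 = 221.6
Average = 221.6 / 6 = 36.93
Rounded: 37

37


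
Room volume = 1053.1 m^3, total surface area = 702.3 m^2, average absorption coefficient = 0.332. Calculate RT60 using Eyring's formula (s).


Given values:
  V = 1053.1 m^3, S = 702.3 m^2, alpha = 0.332
Formula: RT60 = 0.161 * V / (-S * ln(1 - alpha))
Compute ln(1 - 0.332) = ln(0.668) = -0.403467
Denominator: -702.3 * -0.403467 = 283.3549
Numerator: 0.161 * 1053.1 = 169.5491
RT60 = 169.5491 / 283.3549 = 0.598

0.598 s


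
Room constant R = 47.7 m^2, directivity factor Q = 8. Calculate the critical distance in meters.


Given values:
  R = 47.7 m^2, Q = 8
Formula: d_c = 0.141 * sqrt(Q * R)
Compute Q * R = 8 * 47.7 = 381.6
Compute sqrt(381.6) = 19.5346
d_c = 0.141 * 19.5346 = 2.754

2.754 m


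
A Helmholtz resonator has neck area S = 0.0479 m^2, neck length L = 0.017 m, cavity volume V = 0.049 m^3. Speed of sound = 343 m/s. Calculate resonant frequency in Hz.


Given values:
  S = 0.0479 m^2, L = 0.017 m, V = 0.049 m^3, c = 343 m/s
Formula: f = (c / (2*pi)) * sqrt(S / (V * L))
Compute V * L = 0.049 * 0.017 = 0.000833
Compute S / (V * L) = 0.0479 / 0.000833 = 57.503
Compute sqrt(57.503) = 7.583073
Compute c / (2*pi) = 343 / 6.283185 = 54.590148
f = 54.590148 * 7.583073 = 413.96

413.96 Hz


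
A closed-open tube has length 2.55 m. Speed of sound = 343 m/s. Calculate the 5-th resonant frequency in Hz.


Given values:
  Tube type: closed-open, L = 2.55 m, c = 343 m/s, n = 5
Formula: f_n = (2n - 1) * c / (4 * L)
Compute 2n - 1 = 2*5 - 1 = 9
Compute 4 * L = 4 * 2.55 = 10.2
f = 9 * 343 / 10.2
f = 302.65

302.65 Hz


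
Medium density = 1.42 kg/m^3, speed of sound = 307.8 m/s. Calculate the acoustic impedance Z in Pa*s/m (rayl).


Given values:
  rho = 1.42 kg/m^3
  c = 307.8 m/s
Formula: Z = rho * c
Z = 1.42 * 307.8
Z = 437.08

437.08 rayl


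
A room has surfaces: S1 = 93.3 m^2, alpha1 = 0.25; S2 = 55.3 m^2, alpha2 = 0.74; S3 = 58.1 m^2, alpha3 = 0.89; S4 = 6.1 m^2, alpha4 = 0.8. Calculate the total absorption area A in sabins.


Given surfaces:
  Surface 1: 93.3 * 0.25 = 23.325
  Surface 2: 55.3 * 0.74 = 40.922
  Surface 3: 58.1 * 0.89 = 51.709
  Surface 4: 6.1 * 0.8 = 4.88
Formula: A = sum(Si * alpha_i)
A = 23.325 + 40.922 + 51.709 + 4.88
A = 120.84

120.84 sabins


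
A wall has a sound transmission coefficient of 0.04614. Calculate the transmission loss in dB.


Given values:
  tau = 0.04614
Formula: TL = 10 * log10(1 / tau)
Compute 1 / tau = 1 / 0.04614 = 21.6732
Compute log10(21.6732) = 1.335923
TL = 10 * 1.335923 = 13.36

13.36 dB


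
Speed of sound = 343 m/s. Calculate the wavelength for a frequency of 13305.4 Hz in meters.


Given values:
  c = 343 m/s, f = 13305.4 Hz
Formula: lambda = c / f
lambda = 343 / 13305.4
lambda = 0.0258

0.0258 m


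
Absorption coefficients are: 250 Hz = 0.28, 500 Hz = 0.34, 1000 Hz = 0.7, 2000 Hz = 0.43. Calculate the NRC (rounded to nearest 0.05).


Given values:
  a_250 = 0.28, a_500 = 0.34
  a_1000 = 0.7, a_2000 = 0.43
Formula: NRC = (a250 + a500 + a1000 + a2000) / 4
Sum = 0.28 + 0.34 + 0.7 + 0.43 = 1.75
NRC = 1.75 / 4 = 0.4375
Rounded to nearest 0.05: 0.45

0.45
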